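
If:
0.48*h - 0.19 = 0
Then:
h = 0.40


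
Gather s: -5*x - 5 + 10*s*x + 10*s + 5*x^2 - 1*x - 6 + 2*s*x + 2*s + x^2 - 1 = s*(12*x + 12) + 6*x^2 - 6*x - 12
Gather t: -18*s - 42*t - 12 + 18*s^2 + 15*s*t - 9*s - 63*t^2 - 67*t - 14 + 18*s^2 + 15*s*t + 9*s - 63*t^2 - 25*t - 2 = 36*s^2 - 18*s - 126*t^2 + t*(30*s - 134) - 28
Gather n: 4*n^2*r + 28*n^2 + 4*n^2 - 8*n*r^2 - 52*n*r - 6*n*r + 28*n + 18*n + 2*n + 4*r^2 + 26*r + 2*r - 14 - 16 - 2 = n^2*(4*r + 32) + n*(-8*r^2 - 58*r + 48) + 4*r^2 + 28*r - 32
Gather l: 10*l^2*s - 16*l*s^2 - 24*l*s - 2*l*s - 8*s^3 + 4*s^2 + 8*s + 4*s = 10*l^2*s + l*(-16*s^2 - 26*s) - 8*s^3 + 4*s^2 + 12*s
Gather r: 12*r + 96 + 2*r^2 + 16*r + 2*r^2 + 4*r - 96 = 4*r^2 + 32*r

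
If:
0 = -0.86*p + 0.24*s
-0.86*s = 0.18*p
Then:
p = 0.00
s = 0.00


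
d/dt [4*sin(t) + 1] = 4*cos(t)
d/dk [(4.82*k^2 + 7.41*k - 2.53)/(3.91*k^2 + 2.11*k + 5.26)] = (-18.8029*k^2 + 70.491*k + 44.3149)/(15.2881*k^4 + 16.5002*k^3 + 45.5853*k^2 + 22.1972*k + 27.6676)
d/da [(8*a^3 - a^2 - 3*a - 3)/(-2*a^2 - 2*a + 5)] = (-16*a^4 - 32*a^3 + 116*a^2 - 22*a - 21)/(4*a^4 + 8*a^3 - 16*a^2 - 20*a + 25)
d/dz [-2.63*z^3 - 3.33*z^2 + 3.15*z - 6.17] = -7.89*z^2 - 6.66*z + 3.15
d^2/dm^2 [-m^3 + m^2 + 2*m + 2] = 2 - 6*m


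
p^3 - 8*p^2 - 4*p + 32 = (p - 8)*(p - 2)*(p + 2)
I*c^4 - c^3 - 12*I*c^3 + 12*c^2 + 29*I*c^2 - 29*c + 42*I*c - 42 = (c - 7)*(c - 6)*(c + I)*(I*c + I)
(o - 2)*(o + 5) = o^2 + 3*o - 10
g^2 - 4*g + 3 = (g - 3)*(g - 1)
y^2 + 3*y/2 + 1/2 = (y + 1/2)*(y + 1)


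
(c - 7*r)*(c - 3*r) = c^2 - 10*c*r + 21*r^2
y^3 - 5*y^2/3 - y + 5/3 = (y - 5/3)*(y - 1)*(y + 1)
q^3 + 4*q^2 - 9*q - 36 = (q - 3)*(q + 3)*(q + 4)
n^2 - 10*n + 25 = (n - 5)^2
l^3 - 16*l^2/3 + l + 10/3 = (l - 5)*(l - 1)*(l + 2/3)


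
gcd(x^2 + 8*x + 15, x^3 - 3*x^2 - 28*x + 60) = x + 5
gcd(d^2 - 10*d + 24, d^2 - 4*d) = d - 4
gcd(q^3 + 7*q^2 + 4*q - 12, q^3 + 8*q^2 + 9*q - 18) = q^2 + 5*q - 6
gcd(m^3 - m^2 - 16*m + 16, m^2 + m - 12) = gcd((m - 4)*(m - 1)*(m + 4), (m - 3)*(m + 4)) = m + 4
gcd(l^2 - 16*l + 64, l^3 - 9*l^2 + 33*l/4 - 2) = l - 8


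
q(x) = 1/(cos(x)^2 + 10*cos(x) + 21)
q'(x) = (2*sin(x)*cos(x) + 10*sin(x))/(cos(x)^2 + 10*cos(x) + 21)^2 = 2*(cos(x) + 5)*sin(x)/(cos(x)^2 + 10*cos(x) + 21)^2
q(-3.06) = 0.08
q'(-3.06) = -0.00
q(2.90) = 0.08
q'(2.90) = 0.01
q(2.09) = 0.06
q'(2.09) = 0.03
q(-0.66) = 0.03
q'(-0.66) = -0.01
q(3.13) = 0.08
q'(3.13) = 0.00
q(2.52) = 0.07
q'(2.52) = 0.03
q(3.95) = 0.07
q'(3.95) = -0.03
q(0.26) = 0.03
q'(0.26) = 0.00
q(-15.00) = 0.07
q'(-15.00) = -0.03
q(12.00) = 0.03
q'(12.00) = -0.00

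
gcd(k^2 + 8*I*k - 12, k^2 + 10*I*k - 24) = k + 6*I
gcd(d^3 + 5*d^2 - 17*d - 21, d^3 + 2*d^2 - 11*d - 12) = d^2 - 2*d - 3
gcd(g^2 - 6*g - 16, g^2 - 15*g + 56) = g - 8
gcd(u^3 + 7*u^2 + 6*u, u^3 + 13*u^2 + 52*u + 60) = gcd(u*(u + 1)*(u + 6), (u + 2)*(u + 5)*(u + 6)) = u + 6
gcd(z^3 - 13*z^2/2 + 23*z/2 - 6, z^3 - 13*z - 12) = z - 4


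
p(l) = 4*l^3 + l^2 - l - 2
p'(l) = 12*l^2 + 2*l - 1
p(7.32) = 1613.16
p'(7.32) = 656.63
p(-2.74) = -74.04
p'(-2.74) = 83.61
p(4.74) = 441.71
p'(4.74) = 278.09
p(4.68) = 425.24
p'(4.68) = 271.19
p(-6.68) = -1143.01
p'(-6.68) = 521.11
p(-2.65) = -66.77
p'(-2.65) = 77.97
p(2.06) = 35.15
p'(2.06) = 54.04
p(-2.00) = -28.00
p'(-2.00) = 43.00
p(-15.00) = -13262.00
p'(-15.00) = 2669.00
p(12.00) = 7042.00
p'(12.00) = 1751.00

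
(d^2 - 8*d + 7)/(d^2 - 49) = (d - 1)/(d + 7)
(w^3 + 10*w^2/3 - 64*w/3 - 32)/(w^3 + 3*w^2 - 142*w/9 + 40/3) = 3*(3*w^2 - 8*w - 16)/(9*w^2 - 27*w + 20)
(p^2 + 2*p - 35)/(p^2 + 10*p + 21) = (p - 5)/(p + 3)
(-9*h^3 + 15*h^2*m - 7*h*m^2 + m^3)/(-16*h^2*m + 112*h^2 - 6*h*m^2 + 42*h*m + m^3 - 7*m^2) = (9*h^3 - 15*h^2*m + 7*h*m^2 - m^3)/(16*h^2*m - 112*h^2 + 6*h*m^2 - 42*h*m - m^3 + 7*m^2)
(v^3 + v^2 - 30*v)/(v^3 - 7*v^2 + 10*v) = (v + 6)/(v - 2)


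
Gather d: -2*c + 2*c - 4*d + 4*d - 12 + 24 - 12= 0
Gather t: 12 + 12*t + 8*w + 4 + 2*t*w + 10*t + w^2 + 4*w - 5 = t*(2*w + 22) + w^2 + 12*w + 11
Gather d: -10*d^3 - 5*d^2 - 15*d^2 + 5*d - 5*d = -10*d^3 - 20*d^2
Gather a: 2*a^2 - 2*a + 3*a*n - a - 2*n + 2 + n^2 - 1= 2*a^2 + a*(3*n - 3) + n^2 - 2*n + 1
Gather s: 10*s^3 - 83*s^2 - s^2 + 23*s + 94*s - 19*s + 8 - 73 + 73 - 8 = 10*s^3 - 84*s^2 + 98*s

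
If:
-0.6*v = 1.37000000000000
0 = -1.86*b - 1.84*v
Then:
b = 2.26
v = -2.28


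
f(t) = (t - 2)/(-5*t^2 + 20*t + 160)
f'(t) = (t - 2)*(10*t - 20)/(-5*t^2 + 20*t + 160)^2 + 1/(-5*t^2 + 20*t + 160)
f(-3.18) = -0.11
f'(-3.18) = 0.15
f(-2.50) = -0.06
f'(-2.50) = 0.05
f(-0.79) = -0.02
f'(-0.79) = 0.01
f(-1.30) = -0.03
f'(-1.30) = 0.01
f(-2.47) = -0.06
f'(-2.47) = 0.04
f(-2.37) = -0.05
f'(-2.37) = 0.04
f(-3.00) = -0.09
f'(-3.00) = 0.10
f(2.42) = 0.00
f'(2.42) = 0.01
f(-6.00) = 0.06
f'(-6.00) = 0.03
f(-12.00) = 0.02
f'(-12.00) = 0.00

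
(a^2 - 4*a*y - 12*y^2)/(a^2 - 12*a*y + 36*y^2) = (-a - 2*y)/(-a + 6*y)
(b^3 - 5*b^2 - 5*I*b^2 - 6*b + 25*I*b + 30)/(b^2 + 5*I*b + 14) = (b^2 - b*(5 + 3*I) + 15*I)/(b + 7*I)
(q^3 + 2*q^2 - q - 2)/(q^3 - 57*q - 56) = (q^2 + q - 2)/(q^2 - q - 56)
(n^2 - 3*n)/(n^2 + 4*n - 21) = n/(n + 7)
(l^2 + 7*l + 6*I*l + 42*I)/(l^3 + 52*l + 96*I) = (l + 7)/(l^2 - 6*I*l + 16)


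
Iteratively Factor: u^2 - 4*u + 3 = (u - 1)*(u - 3)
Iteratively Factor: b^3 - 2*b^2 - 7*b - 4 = (b + 1)*(b^2 - 3*b - 4) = (b - 4)*(b + 1)*(b + 1)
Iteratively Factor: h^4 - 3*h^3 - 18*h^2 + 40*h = (h - 2)*(h^3 - h^2 - 20*h) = (h - 5)*(h - 2)*(h^2 + 4*h) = h*(h - 5)*(h - 2)*(h + 4)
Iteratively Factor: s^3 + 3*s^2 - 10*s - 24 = (s + 2)*(s^2 + s - 12) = (s - 3)*(s + 2)*(s + 4)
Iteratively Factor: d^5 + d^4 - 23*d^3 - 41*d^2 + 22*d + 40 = (d - 1)*(d^4 + 2*d^3 - 21*d^2 - 62*d - 40) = (d - 1)*(d + 4)*(d^3 - 2*d^2 - 13*d - 10) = (d - 1)*(d + 2)*(d + 4)*(d^2 - 4*d - 5) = (d - 5)*(d - 1)*(d + 2)*(d + 4)*(d + 1)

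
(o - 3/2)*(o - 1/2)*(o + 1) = o^3 - o^2 - 5*o/4 + 3/4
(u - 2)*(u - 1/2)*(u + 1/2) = u^3 - 2*u^2 - u/4 + 1/2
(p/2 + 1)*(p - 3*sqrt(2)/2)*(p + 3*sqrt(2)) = p^3/2 + p^2 + 3*sqrt(2)*p^2/4 - 9*p/2 + 3*sqrt(2)*p/2 - 9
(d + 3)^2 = d^2 + 6*d + 9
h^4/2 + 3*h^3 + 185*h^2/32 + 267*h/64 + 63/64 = (h/2 + 1/4)*(h + 3/4)*(h + 7/4)*(h + 3)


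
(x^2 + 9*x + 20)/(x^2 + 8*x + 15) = (x + 4)/(x + 3)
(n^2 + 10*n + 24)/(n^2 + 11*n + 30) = (n + 4)/(n + 5)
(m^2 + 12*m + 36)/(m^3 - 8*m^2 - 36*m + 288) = (m + 6)/(m^2 - 14*m + 48)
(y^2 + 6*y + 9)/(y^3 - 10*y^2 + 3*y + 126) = (y + 3)/(y^2 - 13*y + 42)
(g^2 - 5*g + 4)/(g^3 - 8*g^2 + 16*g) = (g - 1)/(g*(g - 4))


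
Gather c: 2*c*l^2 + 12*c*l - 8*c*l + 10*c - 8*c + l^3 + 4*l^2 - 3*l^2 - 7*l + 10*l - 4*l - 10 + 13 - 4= c*(2*l^2 + 4*l + 2) + l^3 + l^2 - l - 1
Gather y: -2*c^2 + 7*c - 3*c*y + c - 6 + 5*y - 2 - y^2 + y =-2*c^2 + 8*c - y^2 + y*(6 - 3*c) - 8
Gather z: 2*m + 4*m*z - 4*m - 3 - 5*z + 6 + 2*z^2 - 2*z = -2*m + 2*z^2 + z*(4*m - 7) + 3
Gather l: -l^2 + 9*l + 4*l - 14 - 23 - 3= -l^2 + 13*l - 40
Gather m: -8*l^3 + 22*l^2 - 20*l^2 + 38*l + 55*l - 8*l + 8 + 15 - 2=-8*l^3 + 2*l^2 + 85*l + 21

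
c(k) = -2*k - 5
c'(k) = -2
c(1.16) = -7.32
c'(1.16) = -2.00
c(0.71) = -6.42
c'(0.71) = -2.00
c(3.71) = -12.42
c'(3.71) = -2.00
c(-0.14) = -4.72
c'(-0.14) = -2.00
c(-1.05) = -2.90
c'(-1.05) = -2.00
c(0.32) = -5.64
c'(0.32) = -2.00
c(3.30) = -11.60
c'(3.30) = -2.00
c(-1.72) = -1.56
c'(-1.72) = -2.00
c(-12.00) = 19.00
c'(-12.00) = -2.00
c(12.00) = -29.00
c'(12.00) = -2.00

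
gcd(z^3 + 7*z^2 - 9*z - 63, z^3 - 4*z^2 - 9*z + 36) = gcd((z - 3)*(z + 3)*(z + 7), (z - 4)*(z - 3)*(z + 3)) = z^2 - 9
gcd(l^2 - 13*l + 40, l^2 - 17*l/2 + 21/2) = 1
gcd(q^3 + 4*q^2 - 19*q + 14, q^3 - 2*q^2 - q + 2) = q^2 - 3*q + 2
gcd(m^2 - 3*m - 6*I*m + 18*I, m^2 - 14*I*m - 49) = 1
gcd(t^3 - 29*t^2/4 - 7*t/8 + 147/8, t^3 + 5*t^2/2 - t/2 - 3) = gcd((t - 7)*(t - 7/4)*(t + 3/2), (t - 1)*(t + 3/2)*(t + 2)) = t + 3/2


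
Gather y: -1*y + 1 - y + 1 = 2 - 2*y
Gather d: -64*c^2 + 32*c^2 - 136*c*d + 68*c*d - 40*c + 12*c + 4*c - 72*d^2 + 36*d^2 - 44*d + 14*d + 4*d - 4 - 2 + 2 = -32*c^2 - 24*c - 36*d^2 + d*(-68*c - 26) - 4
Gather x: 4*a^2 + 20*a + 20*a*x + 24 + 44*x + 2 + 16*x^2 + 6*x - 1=4*a^2 + 20*a + 16*x^2 + x*(20*a + 50) + 25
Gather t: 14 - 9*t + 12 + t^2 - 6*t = t^2 - 15*t + 26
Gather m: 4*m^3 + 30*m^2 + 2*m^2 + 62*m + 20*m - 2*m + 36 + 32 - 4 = 4*m^3 + 32*m^2 + 80*m + 64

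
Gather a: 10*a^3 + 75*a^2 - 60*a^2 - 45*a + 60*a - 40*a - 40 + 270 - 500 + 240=10*a^3 + 15*a^2 - 25*a - 30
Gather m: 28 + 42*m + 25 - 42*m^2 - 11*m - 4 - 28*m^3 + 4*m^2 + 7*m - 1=-28*m^3 - 38*m^2 + 38*m + 48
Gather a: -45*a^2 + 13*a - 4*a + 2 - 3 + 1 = -45*a^2 + 9*a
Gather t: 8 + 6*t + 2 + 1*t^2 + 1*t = t^2 + 7*t + 10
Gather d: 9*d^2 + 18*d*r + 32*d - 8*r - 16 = 9*d^2 + d*(18*r + 32) - 8*r - 16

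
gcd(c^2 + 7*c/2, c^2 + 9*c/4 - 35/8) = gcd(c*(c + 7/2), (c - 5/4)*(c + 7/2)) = c + 7/2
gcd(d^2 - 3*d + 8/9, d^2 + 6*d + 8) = 1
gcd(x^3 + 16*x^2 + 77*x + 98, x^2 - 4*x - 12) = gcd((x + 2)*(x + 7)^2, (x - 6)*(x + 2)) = x + 2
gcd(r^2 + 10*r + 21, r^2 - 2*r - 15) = r + 3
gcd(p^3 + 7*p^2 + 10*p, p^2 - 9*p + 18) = 1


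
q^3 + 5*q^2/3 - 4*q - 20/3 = (q - 2)*(q + 5/3)*(q + 2)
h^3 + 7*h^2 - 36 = (h - 2)*(h + 3)*(h + 6)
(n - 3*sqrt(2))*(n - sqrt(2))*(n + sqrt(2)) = n^3 - 3*sqrt(2)*n^2 - 2*n + 6*sqrt(2)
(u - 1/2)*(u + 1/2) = u^2 - 1/4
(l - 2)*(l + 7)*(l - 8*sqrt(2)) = l^3 - 8*sqrt(2)*l^2 + 5*l^2 - 40*sqrt(2)*l - 14*l + 112*sqrt(2)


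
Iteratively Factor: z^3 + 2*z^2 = (z)*(z^2 + 2*z) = z*(z + 2)*(z)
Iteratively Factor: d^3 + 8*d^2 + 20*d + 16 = (d + 2)*(d^2 + 6*d + 8) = (d + 2)*(d + 4)*(d + 2)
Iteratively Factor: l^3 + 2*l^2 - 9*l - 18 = (l + 3)*(l^2 - l - 6) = (l - 3)*(l + 3)*(l + 2)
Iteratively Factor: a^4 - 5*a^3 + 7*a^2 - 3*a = (a)*(a^3 - 5*a^2 + 7*a - 3) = a*(a - 3)*(a^2 - 2*a + 1) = a*(a - 3)*(a - 1)*(a - 1)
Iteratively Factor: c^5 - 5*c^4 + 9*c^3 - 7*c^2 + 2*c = (c - 2)*(c^4 - 3*c^3 + 3*c^2 - c) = (c - 2)*(c - 1)*(c^3 - 2*c^2 + c) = (c - 2)*(c - 1)^2*(c^2 - c) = (c - 2)*(c - 1)^3*(c)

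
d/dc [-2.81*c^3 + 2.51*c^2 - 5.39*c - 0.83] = -8.43*c^2 + 5.02*c - 5.39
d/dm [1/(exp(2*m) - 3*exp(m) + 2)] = (3 - 2*exp(m))*exp(m)/(exp(2*m) - 3*exp(m) + 2)^2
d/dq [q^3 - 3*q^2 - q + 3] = 3*q^2 - 6*q - 1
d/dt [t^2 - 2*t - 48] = 2*t - 2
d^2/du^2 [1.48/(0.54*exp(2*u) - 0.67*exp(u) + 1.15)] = ((0.9916 - 3.1968*exp(u))*(0.54*exp(2*u) - 0.67*exp(u) + 1.15) + 1.48*(1.08*exp(u) - 0.67)*(2.16*exp(u) - 1.34)*exp(u))*exp(u)/(0.54*exp(2*u) - 0.67*exp(u) + 1.15)^3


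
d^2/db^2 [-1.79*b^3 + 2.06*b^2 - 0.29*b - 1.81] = 4.12 - 10.74*b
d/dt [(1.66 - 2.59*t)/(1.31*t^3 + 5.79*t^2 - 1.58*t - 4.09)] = (6.7858*t^3 + 8.4723*t^2 - 19.2228*t + 13.2159)/(1.7161*t^6 + 15.1698*t^5 + 29.3845*t^4 - 29.0122*t^3 - 44.8658*t^2 + 12.9244*t + 16.7281)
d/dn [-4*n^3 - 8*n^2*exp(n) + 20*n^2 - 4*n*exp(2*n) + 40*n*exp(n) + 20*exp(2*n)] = -8*n^2*exp(n) - 12*n^2 - 8*n*exp(2*n) + 24*n*exp(n) + 40*n + 36*exp(2*n) + 40*exp(n)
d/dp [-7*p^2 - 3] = -14*p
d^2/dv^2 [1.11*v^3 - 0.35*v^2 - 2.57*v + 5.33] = 6.66*v - 0.7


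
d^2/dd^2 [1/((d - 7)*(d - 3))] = 2*((d - 7)^2 + (d - 7)*(d - 3) + (d - 3)^2)/((d - 7)^3*(d - 3)^3)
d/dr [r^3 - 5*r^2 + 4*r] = 3*r^2 - 10*r + 4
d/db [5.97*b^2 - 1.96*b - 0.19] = 11.94*b - 1.96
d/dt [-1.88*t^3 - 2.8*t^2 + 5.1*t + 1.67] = -5.64*t^2 - 5.6*t + 5.1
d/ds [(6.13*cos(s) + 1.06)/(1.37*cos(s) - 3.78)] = 24.6236*sin(s)/(1.37*cos(s) - 3.78)^2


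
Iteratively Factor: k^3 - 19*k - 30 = (k + 2)*(k^2 - 2*k - 15) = (k - 5)*(k + 2)*(k + 3)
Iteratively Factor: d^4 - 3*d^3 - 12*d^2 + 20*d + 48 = (d + 2)*(d^3 - 5*d^2 - 2*d + 24) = (d + 2)^2*(d^2 - 7*d + 12) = (d - 3)*(d + 2)^2*(d - 4)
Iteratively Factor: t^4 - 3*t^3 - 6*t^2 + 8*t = (t + 2)*(t^3 - 5*t^2 + 4*t) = (t - 4)*(t + 2)*(t^2 - t) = (t - 4)*(t - 1)*(t + 2)*(t)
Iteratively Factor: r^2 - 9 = (r - 3)*(r + 3)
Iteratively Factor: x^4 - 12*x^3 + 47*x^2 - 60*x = (x)*(x^3 - 12*x^2 + 47*x - 60) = x*(x - 3)*(x^2 - 9*x + 20) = x*(x - 4)*(x - 3)*(x - 5)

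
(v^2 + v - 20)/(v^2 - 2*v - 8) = (v + 5)/(v + 2)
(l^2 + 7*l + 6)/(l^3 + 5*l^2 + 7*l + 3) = (l + 6)/(l^2 + 4*l + 3)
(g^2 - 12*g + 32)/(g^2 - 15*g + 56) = (g - 4)/(g - 7)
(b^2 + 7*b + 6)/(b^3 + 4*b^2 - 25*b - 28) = (b + 6)/(b^2 + 3*b - 28)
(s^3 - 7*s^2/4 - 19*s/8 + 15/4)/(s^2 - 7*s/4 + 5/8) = (2*s^2 - s - 6)/(2*s - 1)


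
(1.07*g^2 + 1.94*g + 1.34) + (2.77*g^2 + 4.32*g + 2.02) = 3.84*g^2 + 6.26*g + 3.36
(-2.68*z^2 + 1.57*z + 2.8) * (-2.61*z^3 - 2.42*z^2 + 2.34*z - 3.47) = 6.9948*z^5 + 2.3879*z^4 - 17.3786*z^3 + 6.1974*z^2 + 1.1041*z - 9.716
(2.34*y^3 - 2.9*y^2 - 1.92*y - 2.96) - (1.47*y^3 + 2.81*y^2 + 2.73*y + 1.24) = 0.87*y^3 - 5.71*y^2 - 4.65*y - 4.2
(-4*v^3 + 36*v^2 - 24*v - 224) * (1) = -4*v^3 + 36*v^2 - 24*v - 224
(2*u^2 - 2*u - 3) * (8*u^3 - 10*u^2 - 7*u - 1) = 16*u^5 - 36*u^4 - 18*u^3 + 42*u^2 + 23*u + 3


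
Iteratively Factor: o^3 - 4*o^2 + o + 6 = (o - 3)*(o^2 - o - 2) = (o - 3)*(o + 1)*(o - 2)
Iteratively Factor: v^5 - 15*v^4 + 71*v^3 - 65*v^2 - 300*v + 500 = (v - 2)*(v^4 - 13*v^3 + 45*v^2 + 25*v - 250) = (v - 5)*(v - 2)*(v^3 - 8*v^2 + 5*v + 50) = (v - 5)^2*(v - 2)*(v^2 - 3*v - 10) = (v - 5)^3*(v - 2)*(v + 2)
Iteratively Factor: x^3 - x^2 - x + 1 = (x - 1)*(x^2 - 1) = (x - 1)^2*(x + 1)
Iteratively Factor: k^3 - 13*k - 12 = (k - 4)*(k^2 + 4*k + 3) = (k - 4)*(k + 3)*(k + 1)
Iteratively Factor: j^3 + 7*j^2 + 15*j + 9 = (j + 3)*(j^2 + 4*j + 3) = (j + 1)*(j + 3)*(j + 3)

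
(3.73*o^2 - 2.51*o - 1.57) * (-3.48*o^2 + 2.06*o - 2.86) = -12.9804*o^4 + 16.4186*o^3 - 10.3748*o^2 + 3.9444*o + 4.4902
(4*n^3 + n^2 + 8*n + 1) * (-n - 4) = -4*n^4 - 17*n^3 - 12*n^2 - 33*n - 4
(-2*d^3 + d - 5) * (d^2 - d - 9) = -2*d^5 + 2*d^4 + 19*d^3 - 6*d^2 - 4*d + 45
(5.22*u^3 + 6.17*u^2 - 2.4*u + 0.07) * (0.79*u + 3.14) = 4.1238*u^4 + 21.2651*u^3 + 17.4778*u^2 - 7.4807*u + 0.2198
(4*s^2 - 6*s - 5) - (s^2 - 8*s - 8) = 3*s^2 + 2*s + 3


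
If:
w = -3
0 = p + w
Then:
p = 3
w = -3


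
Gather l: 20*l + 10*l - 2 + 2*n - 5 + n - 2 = 30*l + 3*n - 9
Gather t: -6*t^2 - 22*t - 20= -6*t^2 - 22*t - 20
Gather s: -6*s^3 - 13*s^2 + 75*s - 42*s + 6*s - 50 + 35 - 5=-6*s^3 - 13*s^2 + 39*s - 20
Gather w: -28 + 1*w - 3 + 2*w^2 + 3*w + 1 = 2*w^2 + 4*w - 30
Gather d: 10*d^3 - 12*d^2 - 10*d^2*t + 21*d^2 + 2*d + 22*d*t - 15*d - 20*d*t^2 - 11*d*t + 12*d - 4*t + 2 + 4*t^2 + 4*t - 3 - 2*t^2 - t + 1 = 10*d^3 + d^2*(9 - 10*t) + d*(-20*t^2 + 11*t - 1) + 2*t^2 - t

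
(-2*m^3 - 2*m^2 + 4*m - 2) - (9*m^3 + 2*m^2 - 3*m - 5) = -11*m^3 - 4*m^2 + 7*m + 3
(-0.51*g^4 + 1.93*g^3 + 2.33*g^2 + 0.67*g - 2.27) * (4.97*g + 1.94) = -2.5347*g^5 + 8.6027*g^4 + 15.3243*g^3 + 7.8501*g^2 - 9.9821*g - 4.4038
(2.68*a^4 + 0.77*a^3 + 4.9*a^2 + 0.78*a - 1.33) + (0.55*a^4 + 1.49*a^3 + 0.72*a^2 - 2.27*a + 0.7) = 3.23*a^4 + 2.26*a^3 + 5.62*a^2 - 1.49*a - 0.63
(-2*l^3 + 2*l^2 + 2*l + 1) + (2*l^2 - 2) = -2*l^3 + 4*l^2 + 2*l - 1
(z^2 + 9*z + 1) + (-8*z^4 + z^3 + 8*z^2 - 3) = -8*z^4 + z^3 + 9*z^2 + 9*z - 2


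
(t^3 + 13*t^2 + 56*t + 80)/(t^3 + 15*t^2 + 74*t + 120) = (t + 4)/(t + 6)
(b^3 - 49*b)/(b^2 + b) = (b^2 - 49)/(b + 1)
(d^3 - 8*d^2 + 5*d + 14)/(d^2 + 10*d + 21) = (d^3 - 8*d^2 + 5*d + 14)/(d^2 + 10*d + 21)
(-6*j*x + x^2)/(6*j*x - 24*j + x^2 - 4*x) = x*(-6*j + x)/(6*j*x - 24*j + x^2 - 4*x)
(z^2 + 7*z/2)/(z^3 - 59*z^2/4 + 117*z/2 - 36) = 2*z*(2*z + 7)/(4*z^3 - 59*z^2 + 234*z - 144)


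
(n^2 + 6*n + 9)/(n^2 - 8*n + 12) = (n^2 + 6*n + 9)/(n^2 - 8*n + 12)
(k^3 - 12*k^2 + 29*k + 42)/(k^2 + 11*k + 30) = (k^3 - 12*k^2 + 29*k + 42)/(k^2 + 11*k + 30)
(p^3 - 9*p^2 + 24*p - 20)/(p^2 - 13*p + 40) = (p^2 - 4*p + 4)/(p - 8)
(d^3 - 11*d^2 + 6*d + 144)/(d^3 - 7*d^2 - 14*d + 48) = (d - 6)/(d - 2)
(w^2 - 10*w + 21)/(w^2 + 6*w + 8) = (w^2 - 10*w + 21)/(w^2 + 6*w + 8)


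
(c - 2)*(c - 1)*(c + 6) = c^3 + 3*c^2 - 16*c + 12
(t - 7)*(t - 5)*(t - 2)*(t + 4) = t^4 - 10*t^3 + 3*t^2 + 166*t - 280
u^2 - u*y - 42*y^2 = (u - 7*y)*(u + 6*y)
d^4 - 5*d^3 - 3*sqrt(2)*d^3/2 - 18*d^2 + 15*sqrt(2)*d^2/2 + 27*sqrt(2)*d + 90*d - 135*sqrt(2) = (d - 5)*(d - 3*sqrt(2))*(d - 3*sqrt(2)/2)*(d + 3*sqrt(2))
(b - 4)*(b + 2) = b^2 - 2*b - 8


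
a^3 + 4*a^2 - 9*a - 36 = (a - 3)*(a + 3)*(a + 4)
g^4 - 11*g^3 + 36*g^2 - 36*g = g*(g - 6)*(g - 3)*(g - 2)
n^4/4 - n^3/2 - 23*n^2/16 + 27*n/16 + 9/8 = (n/4 + 1/2)*(n - 3)*(n - 3/2)*(n + 1/2)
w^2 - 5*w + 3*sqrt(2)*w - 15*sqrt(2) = (w - 5)*(w + 3*sqrt(2))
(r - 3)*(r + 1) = r^2 - 2*r - 3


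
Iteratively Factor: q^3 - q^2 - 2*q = (q - 2)*(q^2 + q) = q*(q - 2)*(q + 1)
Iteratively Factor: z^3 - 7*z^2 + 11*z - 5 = (z - 1)*(z^2 - 6*z + 5) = (z - 5)*(z - 1)*(z - 1)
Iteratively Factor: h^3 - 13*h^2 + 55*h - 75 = (h - 5)*(h^2 - 8*h + 15) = (h - 5)^2*(h - 3)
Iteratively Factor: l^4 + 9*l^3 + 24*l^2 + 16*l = (l)*(l^3 + 9*l^2 + 24*l + 16) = l*(l + 4)*(l^2 + 5*l + 4) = l*(l + 4)^2*(l + 1)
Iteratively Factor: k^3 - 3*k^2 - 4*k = (k + 1)*(k^2 - 4*k) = k*(k + 1)*(k - 4)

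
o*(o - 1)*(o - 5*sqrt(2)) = o^3 - 5*sqrt(2)*o^2 - o^2 + 5*sqrt(2)*o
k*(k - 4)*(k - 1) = k^3 - 5*k^2 + 4*k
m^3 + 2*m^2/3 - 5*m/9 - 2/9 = (m - 2/3)*(m + 1/3)*(m + 1)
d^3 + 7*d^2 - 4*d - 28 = (d - 2)*(d + 2)*(d + 7)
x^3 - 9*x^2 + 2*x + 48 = (x - 8)*(x - 3)*(x + 2)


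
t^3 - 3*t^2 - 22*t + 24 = (t - 6)*(t - 1)*(t + 4)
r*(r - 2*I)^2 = r^3 - 4*I*r^2 - 4*r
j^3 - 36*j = j*(j - 6)*(j + 6)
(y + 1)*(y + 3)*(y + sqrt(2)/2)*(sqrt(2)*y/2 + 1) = sqrt(2)*y^4/2 + 3*y^3/2 + 2*sqrt(2)*y^3 + 2*sqrt(2)*y^2 + 6*y^2 + 2*sqrt(2)*y + 9*y/2 + 3*sqrt(2)/2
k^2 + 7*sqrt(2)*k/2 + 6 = (k + 3*sqrt(2)/2)*(k + 2*sqrt(2))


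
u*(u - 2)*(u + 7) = u^3 + 5*u^2 - 14*u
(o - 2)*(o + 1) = o^2 - o - 2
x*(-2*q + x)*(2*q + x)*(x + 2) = -4*q^2*x^2 - 8*q^2*x + x^4 + 2*x^3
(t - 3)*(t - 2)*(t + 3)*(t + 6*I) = t^4 - 2*t^3 + 6*I*t^3 - 9*t^2 - 12*I*t^2 + 18*t - 54*I*t + 108*I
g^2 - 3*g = g*(g - 3)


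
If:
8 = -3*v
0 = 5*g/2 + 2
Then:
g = -4/5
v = -8/3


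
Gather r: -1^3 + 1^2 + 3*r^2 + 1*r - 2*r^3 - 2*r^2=-2*r^3 + r^2 + r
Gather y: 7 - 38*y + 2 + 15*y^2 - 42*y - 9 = 15*y^2 - 80*y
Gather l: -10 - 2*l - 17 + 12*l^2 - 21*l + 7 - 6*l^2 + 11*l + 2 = 6*l^2 - 12*l - 18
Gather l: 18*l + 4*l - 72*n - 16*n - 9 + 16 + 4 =22*l - 88*n + 11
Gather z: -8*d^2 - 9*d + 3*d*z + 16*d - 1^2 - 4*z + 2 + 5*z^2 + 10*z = -8*d^2 + 7*d + 5*z^2 + z*(3*d + 6) + 1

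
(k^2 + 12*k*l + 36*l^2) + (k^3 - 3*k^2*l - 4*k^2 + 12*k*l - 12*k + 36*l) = k^3 - 3*k^2*l - 3*k^2 + 24*k*l - 12*k + 36*l^2 + 36*l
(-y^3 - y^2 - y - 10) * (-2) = 2*y^3 + 2*y^2 + 2*y + 20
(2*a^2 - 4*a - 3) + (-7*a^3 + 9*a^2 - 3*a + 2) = -7*a^3 + 11*a^2 - 7*a - 1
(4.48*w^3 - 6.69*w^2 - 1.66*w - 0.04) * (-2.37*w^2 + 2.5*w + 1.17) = -10.6176*w^5 + 27.0553*w^4 - 7.5492*w^3 - 11.8825*w^2 - 2.0422*w - 0.0468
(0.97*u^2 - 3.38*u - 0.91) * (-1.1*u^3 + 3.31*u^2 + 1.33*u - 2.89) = -1.067*u^5 + 6.9287*u^4 - 8.8967*u^3 - 10.3108*u^2 + 8.5579*u + 2.6299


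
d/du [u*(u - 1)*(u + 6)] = 3*u^2 + 10*u - 6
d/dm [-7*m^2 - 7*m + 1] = -14*m - 7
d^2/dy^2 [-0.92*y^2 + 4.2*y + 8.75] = -1.84000000000000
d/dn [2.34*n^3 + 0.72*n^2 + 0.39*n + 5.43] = 7.02*n^2 + 1.44*n + 0.39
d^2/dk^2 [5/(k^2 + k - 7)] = 10*(-k^2 - k + (2*k + 1)^2 + 7)/(k^2 + k - 7)^3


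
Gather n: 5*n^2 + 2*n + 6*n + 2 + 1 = 5*n^2 + 8*n + 3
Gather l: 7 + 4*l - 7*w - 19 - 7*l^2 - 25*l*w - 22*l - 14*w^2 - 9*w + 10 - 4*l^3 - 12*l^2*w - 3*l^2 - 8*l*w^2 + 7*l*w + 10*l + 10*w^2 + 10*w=-4*l^3 + l^2*(-12*w - 10) + l*(-8*w^2 - 18*w - 8) - 4*w^2 - 6*w - 2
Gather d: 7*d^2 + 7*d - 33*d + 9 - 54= 7*d^2 - 26*d - 45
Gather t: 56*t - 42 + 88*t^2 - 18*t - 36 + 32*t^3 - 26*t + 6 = 32*t^3 + 88*t^2 + 12*t - 72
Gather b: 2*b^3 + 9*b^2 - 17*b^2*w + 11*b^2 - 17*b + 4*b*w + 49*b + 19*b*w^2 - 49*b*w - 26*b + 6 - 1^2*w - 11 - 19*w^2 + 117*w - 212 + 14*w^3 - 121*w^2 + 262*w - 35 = 2*b^3 + b^2*(20 - 17*w) + b*(19*w^2 - 45*w + 6) + 14*w^3 - 140*w^2 + 378*w - 252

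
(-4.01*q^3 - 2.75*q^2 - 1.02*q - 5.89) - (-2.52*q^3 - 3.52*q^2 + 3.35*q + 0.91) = -1.49*q^3 + 0.77*q^2 - 4.37*q - 6.8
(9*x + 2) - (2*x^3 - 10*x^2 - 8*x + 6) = -2*x^3 + 10*x^2 + 17*x - 4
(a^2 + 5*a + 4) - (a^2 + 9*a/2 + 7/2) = a/2 + 1/2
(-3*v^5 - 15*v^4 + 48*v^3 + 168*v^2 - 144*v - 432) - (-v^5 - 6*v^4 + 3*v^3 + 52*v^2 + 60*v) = -2*v^5 - 9*v^4 + 45*v^3 + 116*v^2 - 204*v - 432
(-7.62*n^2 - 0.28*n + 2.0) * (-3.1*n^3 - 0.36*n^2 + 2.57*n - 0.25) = 23.622*n^5 + 3.6112*n^4 - 25.6826*n^3 + 0.4654*n^2 + 5.21*n - 0.5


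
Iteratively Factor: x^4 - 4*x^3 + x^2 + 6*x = (x - 3)*(x^3 - x^2 - 2*x) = x*(x - 3)*(x^2 - x - 2) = x*(x - 3)*(x + 1)*(x - 2)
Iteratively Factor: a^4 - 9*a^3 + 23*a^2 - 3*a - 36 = (a + 1)*(a^3 - 10*a^2 + 33*a - 36) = (a - 3)*(a + 1)*(a^2 - 7*a + 12) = (a - 3)^2*(a + 1)*(a - 4)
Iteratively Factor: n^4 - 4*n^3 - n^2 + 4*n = (n)*(n^3 - 4*n^2 - n + 4) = n*(n - 1)*(n^2 - 3*n - 4) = n*(n - 1)*(n + 1)*(n - 4)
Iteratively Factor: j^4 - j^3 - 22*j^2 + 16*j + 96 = (j - 4)*(j^3 + 3*j^2 - 10*j - 24) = (j - 4)*(j + 2)*(j^2 + j - 12) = (j - 4)*(j - 3)*(j + 2)*(j + 4)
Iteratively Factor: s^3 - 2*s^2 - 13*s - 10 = (s - 5)*(s^2 + 3*s + 2) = (s - 5)*(s + 1)*(s + 2)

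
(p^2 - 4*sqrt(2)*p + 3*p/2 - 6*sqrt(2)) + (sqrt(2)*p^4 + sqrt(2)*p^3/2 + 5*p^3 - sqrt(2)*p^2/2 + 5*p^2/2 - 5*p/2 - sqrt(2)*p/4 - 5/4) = sqrt(2)*p^4 + sqrt(2)*p^3/2 + 5*p^3 - sqrt(2)*p^2/2 + 7*p^2/2 - 17*sqrt(2)*p/4 - p - 6*sqrt(2) - 5/4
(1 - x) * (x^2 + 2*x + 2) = -x^3 - x^2 + 2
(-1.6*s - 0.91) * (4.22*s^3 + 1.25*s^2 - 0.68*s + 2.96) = -6.752*s^4 - 5.8402*s^3 - 0.0494999999999999*s^2 - 4.1172*s - 2.6936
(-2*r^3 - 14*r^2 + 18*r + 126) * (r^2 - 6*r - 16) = -2*r^5 - 2*r^4 + 134*r^3 + 242*r^2 - 1044*r - 2016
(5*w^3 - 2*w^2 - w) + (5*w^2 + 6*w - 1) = 5*w^3 + 3*w^2 + 5*w - 1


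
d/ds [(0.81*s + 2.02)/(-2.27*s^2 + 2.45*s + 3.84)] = (1.8387*s^2 + 9.1708*s - 1.8386)/(5.1529*s^4 - 11.123*s^3 - 11.4311*s^2 + 18.816*s + 14.7456)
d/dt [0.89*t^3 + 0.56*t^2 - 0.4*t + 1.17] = 2.67*t^2 + 1.12*t - 0.4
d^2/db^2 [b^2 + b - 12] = 2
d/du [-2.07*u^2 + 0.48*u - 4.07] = 0.48 - 4.14*u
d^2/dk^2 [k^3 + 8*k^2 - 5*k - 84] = 6*k + 16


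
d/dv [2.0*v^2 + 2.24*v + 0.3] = 4.0*v + 2.24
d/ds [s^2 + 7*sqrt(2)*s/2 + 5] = 2*s + 7*sqrt(2)/2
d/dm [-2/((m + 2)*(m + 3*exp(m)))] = 2*(m + (m + 2)*(3*exp(m) + 1) + 3*exp(m))/((m + 2)^2*(m + 3*exp(m))^2)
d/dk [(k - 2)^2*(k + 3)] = (k - 2)*(3*k + 4)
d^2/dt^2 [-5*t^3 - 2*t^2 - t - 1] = -30*t - 4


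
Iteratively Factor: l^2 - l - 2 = (l - 2)*(l + 1)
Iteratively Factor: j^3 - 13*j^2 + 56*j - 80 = (j - 5)*(j^2 - 8*j + 16) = (j - 5)*(j - 4)*(j - 4)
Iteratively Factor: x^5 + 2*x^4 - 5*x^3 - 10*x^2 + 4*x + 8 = (x - 1)*(x^4 + 3*x^3 - 2*x^2 - 12*x - 8) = (x - 1)*(x + 1)*(x^3 + 2*x^2 - 4*x - 8) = (x - 2)*(x - 1)*(x + 1)*(x^2 + 4*x + 4) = (x - 2)*(x - 1)*(x + 1)*(x + 2)*(x + 2)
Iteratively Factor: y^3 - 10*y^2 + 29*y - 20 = (y - 5)*(y^2 - 5*y + 4) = (y - 5)*(y - 4)*(y - 1)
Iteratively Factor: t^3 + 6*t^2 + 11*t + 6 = (t + 3)*(t^2 + 3*t + 2) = (t + 1)*(t + 3)*(t + 2)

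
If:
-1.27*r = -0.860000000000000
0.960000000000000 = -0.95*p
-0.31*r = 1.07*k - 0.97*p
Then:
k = -1.11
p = -1.01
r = 0.68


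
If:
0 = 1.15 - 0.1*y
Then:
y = 11.50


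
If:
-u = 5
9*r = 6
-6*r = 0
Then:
No Solution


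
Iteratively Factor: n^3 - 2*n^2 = (n)*(n^2 - 2*n) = n^2*(n - 2)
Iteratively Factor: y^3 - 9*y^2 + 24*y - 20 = (y - 2)*(y^2 - 7*y + 10) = (y - 2)^2*(y - 5)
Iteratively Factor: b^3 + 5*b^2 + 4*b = (b)*(b^2 + 5*b + 4) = b*(b + 4)*(b + 1)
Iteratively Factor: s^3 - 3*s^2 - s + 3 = (s - 1)*(s^2 - 2*s - 3) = (s - 1)*(s + 1)*(s - 3)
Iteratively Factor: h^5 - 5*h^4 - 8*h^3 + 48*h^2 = (h - 4)*(h^4 - h^3 - 12*h^2) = h*(h - 4)*(h^3 - h^2 - 12*h) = h*(h - 4)^2*(h^2 + 3*h) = h^2*(h - 4)^2*(h + 3)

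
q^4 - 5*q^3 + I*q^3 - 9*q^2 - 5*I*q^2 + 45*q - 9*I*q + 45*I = (q - 5)*(q - 3)*(q + 3)*(q + I)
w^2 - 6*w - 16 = (w - 8)*(w + 2)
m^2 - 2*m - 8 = (m - 4)*(m + 2)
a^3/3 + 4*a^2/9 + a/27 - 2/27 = (a/3 + 1/3)*(a - 1/3)*(a + 2/3)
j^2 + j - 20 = (j - 4)*(j + 5)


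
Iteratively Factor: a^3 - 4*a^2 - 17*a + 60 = (a - 5)*(a^2 + a - 12) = (a - 5)*(a + 4)*(a - 3)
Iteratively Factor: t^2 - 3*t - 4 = (t + 1)*(t - 4)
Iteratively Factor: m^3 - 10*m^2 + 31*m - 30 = (m - 2)*(m^2 - 8*m + 15) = (m - 5)*(m - 2)*(m - 3)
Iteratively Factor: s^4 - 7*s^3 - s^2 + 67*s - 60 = (s - 1)*(s^3 - 6*s^2 - 7*s + 60) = (s - 5)*(s - 1)*(s^2 - s - 12) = (s - 5)*(s - 1)*(s + 3)*(s - 4)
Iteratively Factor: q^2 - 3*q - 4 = (q - 4)*(q + 1)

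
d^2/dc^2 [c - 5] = 0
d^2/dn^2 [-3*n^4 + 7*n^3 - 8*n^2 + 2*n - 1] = -36*n^2 + 42*n - 16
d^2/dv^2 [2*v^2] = 4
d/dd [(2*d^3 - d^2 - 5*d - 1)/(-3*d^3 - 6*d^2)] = (-5*d^3 - 10*d^2 - 13*d - 4)/(3*d^3*(d^2 + 4*d + 4))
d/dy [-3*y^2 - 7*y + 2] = -6*y - 7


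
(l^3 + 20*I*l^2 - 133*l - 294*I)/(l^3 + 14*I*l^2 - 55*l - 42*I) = (l + 7*I)/(l + I)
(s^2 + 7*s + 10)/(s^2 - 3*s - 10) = (s + 5)/(s - 5)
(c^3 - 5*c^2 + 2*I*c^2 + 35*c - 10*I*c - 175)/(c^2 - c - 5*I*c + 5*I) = (c^2 + c*(-5 + 7*I) - 35*I)/(c - 1)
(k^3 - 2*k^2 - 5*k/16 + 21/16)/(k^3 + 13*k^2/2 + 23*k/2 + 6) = (16*k^3 - 32*k^2 - 5*k + 21)/(8*(2*k^3 + 13*k^2 + 23*k + 12))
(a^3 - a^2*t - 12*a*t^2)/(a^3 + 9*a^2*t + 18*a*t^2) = (a - 4*t)/(a + 6*t)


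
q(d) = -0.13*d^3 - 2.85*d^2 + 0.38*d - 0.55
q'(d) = -0.39*d^2 - 5.7*d + 0.38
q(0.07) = -0.54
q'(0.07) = -0.02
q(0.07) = -0.54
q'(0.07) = -0.02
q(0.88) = -2.51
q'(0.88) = -4.94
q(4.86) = -80.94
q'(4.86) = -36.53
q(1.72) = -8.99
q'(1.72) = -10.58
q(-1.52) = -7.26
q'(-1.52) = 8.14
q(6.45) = -151.55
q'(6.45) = -52.61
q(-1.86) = -10.28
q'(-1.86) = 9.63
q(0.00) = -0.55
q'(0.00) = 0.38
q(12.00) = -631.03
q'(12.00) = -124.18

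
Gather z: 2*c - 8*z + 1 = 2*c - 8*z + 1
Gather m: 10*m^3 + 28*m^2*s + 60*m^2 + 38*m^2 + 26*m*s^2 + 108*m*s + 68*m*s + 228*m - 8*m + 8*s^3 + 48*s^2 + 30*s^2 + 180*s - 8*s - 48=10*m^3 + m^2*(28*s + 98) + m*(26*s^2 + 176*s + 220) + 8*s^3 + 78*s^2 + 172*s - 48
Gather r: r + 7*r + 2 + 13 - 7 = 8*r + 8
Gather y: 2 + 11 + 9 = 22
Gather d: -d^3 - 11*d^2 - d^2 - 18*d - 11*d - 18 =-d^3 - 12*d^2 - 29*d - 18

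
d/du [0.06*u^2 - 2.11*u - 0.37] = 0.12*u - 2.11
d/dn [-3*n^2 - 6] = -6*n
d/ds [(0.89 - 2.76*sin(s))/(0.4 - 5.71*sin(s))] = 3.9779*cos(s)/(5.71*sin(s) - 0.4)^2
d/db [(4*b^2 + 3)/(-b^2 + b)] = (4*b^2 + 6*b - 3)/(b^2*(b^2 - 2*b + 1))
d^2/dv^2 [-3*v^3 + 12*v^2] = 24 - 18*v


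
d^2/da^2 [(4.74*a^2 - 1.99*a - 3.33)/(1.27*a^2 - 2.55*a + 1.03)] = (7.105427357601e-15*a^4 + 24.281638*a^3 - 69.428106*a^2 + 80.323944*a - 34.990842)/(2.048383*a^6 - 12.338685*a^5 + 29.758386*a^4 - 36.595305*a^3 + 24.134754*a^2 - 8.115885*a + 1.092727)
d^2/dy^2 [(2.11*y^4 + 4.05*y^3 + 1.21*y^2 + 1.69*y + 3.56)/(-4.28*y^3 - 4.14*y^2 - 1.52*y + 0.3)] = (54.319512*y^6 - 123.584784*y^5 - 990.932424*y^4 - 1065.130816*y^3 - 531.315912*y^2 - 176.621328*y - 27.052168)/(78.402752*y^9 + 227.514528*y^8 + 303.604368*y^7 + 216.070488*y^6 + 75.927552*y^5 + 1.559448*y^4 - 6.659632*y^3 - 0.96156*y^2 + 0.4104*y - 0.027)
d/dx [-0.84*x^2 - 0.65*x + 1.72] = -1.68*x - 0.65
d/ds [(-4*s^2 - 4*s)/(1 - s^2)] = -4/(s^2 - 2*s + 1)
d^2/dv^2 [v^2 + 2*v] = 2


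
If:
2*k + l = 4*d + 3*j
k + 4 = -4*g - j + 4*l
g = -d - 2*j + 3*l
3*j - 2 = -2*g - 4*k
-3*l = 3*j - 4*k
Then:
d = -23/72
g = -11/8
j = 29/36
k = 7/12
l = -1/36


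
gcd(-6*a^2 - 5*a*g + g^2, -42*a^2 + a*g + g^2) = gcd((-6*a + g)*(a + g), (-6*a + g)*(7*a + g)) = 6*a - g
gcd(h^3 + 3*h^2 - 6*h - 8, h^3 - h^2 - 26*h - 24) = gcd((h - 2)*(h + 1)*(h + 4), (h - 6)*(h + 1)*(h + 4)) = h^2 + 5*h + 4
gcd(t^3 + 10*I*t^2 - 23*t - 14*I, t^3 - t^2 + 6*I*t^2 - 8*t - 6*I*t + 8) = t + 2*I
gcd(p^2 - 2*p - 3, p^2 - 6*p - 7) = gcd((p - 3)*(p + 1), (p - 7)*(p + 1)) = p + 1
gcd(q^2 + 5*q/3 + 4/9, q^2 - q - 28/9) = q + 4/3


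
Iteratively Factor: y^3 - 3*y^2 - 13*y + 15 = (y + 3)*(y^2 - 6*y + 5) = (y - 5)*(y + 3)*(y - 1)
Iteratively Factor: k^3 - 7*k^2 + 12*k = (k)*(k^2 - 7*k + 12) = k*(k - 4)*(k - 3)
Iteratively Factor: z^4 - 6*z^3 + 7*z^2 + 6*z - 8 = (z + 1)*(z^3 - 7*z^2 + 14*z - 8) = (z - 4)*(z + 1)*(z^2 - 3*z + 2) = (z - 4)*(z - 1)*(z + 1)*(z - 2)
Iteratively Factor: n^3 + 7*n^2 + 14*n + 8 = (n + 4)*(n^2 + 3*n + 2) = (n + 1)*(n + 4)*(n + 2)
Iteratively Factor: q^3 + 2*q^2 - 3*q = (q)*(q^2 + 2*q - 3) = q*(q - 1)*(q + 3)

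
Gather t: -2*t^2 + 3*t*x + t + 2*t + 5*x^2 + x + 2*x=-2*t^2 + t*(3*x + 3) + 5*x^2 + 3*x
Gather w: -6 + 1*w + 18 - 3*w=12 - 2*w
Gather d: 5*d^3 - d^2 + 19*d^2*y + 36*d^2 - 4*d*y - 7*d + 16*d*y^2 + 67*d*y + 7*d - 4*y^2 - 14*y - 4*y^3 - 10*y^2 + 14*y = 5*d^3 + d^2*(19*y + 35) + d*(16*y^2 + 63*y) - 4*y^3 - 14*y^2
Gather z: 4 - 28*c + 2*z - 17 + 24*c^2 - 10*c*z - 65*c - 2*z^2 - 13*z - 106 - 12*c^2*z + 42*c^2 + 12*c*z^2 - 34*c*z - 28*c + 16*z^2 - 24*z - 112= 66*c^2 - 121*c + z^2*(12*c + 14) + z*(-12*c^2 - 44*c - 35) - 231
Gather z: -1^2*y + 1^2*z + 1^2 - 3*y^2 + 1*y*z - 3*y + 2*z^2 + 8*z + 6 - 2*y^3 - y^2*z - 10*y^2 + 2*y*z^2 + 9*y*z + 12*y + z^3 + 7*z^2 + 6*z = -2*y^3 - 13*y^2 + 8*y + z^3 + z^2*(2*y + 9) + z*(-y^2 + 10*y + 15) + 7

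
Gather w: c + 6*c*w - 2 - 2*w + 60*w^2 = c + 60*w^2 + w*(6*c - 2) - 2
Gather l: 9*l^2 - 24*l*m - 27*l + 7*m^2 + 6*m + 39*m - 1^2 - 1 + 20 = 9*l^2 + l*(-24*m - 27) + 7*m^2 + 45*m + 18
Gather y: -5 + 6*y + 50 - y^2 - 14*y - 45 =-y^2 - 8*y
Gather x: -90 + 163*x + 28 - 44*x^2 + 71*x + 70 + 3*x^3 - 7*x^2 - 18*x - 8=3*x^3 - 51*x^2 + 216*x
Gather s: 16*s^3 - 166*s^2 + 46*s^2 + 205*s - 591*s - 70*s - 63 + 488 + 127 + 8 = 16*s^3 - 120*s^2 - 456*s + 560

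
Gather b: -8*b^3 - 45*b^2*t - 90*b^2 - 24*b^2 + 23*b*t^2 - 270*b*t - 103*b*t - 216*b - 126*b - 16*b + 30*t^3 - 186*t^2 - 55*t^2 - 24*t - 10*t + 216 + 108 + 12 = -8*b^3 + b^2*(-45*t - 114) + b*(23*t^2 - 373*t - 358) + 30*t^3 - 241*t^2 - 34*t + 336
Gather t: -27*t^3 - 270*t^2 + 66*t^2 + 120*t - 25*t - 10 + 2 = -27*t^3 - 204*t^2 + 95*t - 8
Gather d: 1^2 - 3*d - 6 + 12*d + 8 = 9*d + 3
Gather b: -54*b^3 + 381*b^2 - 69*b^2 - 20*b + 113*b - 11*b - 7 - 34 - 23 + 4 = -54*b^3 + 312*b^2 + 82*b - 60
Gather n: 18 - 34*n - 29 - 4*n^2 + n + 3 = -4*n^2 - 33*n - 8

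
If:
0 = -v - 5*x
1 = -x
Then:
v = 5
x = -1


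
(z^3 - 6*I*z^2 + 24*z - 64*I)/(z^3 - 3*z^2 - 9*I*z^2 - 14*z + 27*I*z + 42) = (z^2 - 4*I*z + 32)/(z^2 - z*(3 + 7*I) + 21*I)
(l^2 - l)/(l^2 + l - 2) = l/(l + 2)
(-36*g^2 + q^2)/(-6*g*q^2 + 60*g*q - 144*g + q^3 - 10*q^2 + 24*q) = (6*g + q)/(q^2 - 10*q + 24)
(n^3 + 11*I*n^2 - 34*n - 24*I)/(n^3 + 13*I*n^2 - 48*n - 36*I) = (n + 4*I)/(n + 6*I)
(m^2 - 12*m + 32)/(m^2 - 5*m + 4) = (m - 8)/(m - 1)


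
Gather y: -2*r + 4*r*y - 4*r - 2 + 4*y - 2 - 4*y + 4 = 4*r*y - 6*r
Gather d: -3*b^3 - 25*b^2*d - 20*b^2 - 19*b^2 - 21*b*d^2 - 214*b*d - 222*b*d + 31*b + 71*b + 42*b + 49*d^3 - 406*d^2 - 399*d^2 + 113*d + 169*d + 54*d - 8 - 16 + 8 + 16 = -3*b^3 - 39*b^2 + 144*b + 49*d^3 + d^2*(-21*b - 805) + d*(-25*b^2 - 436*b + 336)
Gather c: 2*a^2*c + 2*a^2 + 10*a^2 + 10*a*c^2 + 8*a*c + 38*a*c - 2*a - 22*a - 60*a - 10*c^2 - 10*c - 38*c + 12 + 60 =12*a^2 - 84*a + c^2*(10*a - 10) + c*(2*a^2 + 46*a - 48) + 72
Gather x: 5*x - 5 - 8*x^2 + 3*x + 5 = -8*x^2 + 8*x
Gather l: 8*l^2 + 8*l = 8*l^2 + 8*l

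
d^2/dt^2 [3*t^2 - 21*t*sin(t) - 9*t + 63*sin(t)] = 21*t*sin(t) - 63*sin(t) - 42*cos(t) + 6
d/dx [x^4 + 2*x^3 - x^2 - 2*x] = 4*x^3 + 6*x^2 - 2*x - 2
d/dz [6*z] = 6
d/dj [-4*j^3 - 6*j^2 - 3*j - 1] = -12*j^2 - 12*j - 3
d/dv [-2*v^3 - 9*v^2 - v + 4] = -6*v^2 - 18*v - 1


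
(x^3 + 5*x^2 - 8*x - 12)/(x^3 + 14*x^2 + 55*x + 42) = (x - 2)/(x + 7)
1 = 1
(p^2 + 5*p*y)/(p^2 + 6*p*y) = (p + 5*y)/(p + 6*y)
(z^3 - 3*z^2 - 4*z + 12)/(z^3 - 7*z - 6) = (z - 2)/(z + 1)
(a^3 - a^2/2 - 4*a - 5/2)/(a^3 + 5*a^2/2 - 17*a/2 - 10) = (a + 1)/(a + 4)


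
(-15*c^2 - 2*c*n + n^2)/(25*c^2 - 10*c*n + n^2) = (-3*c - n)/(5*c - n)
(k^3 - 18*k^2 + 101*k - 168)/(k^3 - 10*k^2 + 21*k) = (k - 8)/k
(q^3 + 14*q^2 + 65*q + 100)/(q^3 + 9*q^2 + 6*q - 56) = (q^2 + 10*q + 25)/(q^2 + 5*q - 14)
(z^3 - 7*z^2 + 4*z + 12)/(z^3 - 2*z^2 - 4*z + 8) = (z^2 - 5*z - 6)/(z^2 - 4)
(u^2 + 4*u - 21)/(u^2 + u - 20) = (u^2 + 4*u - 21)/(u^2 + u - 20)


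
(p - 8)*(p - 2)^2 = p^3 - 12*p^2 + 36*p - 32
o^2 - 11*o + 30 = (o - 6)*(o - 5)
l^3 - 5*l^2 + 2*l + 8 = (l - 4)*(l - 2)*(l + 1)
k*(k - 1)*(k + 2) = k^3 + k^2 - 2*k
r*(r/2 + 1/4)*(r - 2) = r^3/2 - 3*r^2/4 - r/2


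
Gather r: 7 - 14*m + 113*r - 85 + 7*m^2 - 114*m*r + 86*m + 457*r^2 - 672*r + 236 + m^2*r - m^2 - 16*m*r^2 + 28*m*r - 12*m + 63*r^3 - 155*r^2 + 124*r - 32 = 6*m^2 + 60*m + 63*r^3 + r^2*(302 - 16*m) + r*(m^2 - 86*m - 435) + 126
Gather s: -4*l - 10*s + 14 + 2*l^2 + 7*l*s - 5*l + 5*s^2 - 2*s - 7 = 2*l^2 - 9*l + 5*s^2 + s*(7*l - 12) + 7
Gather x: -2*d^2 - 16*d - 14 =-2*d^2 - 16*d - 14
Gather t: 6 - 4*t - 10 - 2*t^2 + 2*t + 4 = -2*t^2 - 2*t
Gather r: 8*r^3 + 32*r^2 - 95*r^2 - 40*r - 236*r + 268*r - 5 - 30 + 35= 8*r^3 - 63*r^2 - 8*r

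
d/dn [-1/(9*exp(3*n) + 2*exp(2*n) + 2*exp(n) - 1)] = (27*exp(2*n) + 4*exp(n) + 2)*exp(n)/(9*exp(3*n) + 2*exp(2*n) + 2*exp(n) - 1)^2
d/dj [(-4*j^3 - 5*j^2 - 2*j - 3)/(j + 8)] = (-8*j^3 - 101*j^2 - 80*j - 13)/(j^2 + 16*j + 64)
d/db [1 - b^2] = -2*b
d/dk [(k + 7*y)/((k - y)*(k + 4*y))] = ((k - y)*(k + 4*y) - (k - y)*(k + 7*y) - (k + 4*y)*(k + 7*y))/((k - y)^2*(k + 4*y)^2)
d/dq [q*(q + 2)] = 2*q + 2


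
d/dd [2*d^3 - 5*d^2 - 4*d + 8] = 6*d^2 - 10*d - 4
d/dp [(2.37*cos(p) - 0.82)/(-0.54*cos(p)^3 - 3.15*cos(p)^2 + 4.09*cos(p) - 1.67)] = (-2.5596*cos(p)^3 - 6.1371*cos(p)^2 + 5.166*cos(p) + 0.6041)*sin(p)/(0.2916*cos(p)^6 + 3.402*cos(p)^5 + 5.5053*cos(p)^4 - 23.9634*cos(p)^3 + 27.2491*cos(p)^2 - 13.6606*cos(p) + 2.7889)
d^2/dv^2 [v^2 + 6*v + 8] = 2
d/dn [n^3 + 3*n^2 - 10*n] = 3*n^2 + 6*n - 10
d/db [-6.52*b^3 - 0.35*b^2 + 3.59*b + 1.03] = -19.56*b^2 - 0.7*b + 3.59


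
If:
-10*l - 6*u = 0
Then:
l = -3*u/5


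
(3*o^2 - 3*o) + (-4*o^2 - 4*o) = -o^2 - 7*o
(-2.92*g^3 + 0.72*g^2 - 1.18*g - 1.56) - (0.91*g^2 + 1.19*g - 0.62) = -2.92*g^3 - 0.19*g^2 - 2.37*g - 0.94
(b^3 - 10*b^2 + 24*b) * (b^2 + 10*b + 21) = b^5 - 55*b^3 + 30*b^2 + 504*b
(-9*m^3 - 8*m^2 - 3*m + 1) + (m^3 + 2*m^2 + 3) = -8*m^3 - 6*m^2 - 3*m + 4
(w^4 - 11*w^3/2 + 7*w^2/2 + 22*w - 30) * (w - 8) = w^5 - 27*w^4/2 + 95*w^3/2 - 6*w^2 - 206*w + 240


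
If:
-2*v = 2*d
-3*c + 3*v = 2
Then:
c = v - 2/3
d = -v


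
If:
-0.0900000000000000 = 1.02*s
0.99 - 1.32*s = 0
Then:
No Solution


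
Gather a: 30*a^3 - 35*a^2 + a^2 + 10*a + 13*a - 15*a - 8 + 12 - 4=30*a^3 - 34*a^2 + 8*a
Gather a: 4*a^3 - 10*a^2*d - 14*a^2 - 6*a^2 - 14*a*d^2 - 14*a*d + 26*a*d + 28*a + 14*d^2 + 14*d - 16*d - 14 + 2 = 4*a^3 + a^2*(-10*d - 20) + a*(-14*d^2 + 12*d + 28) + 14*d^2 - 2*d - 12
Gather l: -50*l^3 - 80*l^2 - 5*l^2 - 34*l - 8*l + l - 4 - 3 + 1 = -50*l^3 - 85*l^2 - 41*l - 6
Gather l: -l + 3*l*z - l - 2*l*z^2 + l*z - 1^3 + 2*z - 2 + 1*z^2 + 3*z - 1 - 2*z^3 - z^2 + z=l*(-2*z^2 + 4*z - 2) - 2*z^3 + 6*z - 4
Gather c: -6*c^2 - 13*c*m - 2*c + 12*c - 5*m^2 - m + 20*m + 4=-6*c^2 + c*(10 - 13*m) - 5*m^2 + 19*m + 4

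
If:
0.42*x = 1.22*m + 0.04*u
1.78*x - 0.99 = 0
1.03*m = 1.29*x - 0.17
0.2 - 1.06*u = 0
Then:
No Solution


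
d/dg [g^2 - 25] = 2*g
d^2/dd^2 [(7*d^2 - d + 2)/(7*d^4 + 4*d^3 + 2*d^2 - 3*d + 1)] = 2*(1029*d^8 + 294*d^7 + 770*d^6 + 1632*d^5 + 21*d^4 - 56*d^3 - 150*d^2 - 54*d + 18)/(343*d^12 + 588*d^11 + 630*d^10 - 41*d^9 - 177*d^8 - 180*d^7 + 185*d^6 - 6*d^5 + 15*d^4 - 51*d^3 + 33*d^2 - 9*d + 1)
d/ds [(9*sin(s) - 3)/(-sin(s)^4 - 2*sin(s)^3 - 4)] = 3*(9*sin(s)^4 + 8*sin(s)^3 - 6*sin(s)^2 - 12)*cos(s)/(sin(s)^4 + 2*sin(s)^3 + 4)^2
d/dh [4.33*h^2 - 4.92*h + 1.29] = 8.66*h - 4.92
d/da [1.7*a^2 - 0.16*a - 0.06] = 3.4*a - 0.16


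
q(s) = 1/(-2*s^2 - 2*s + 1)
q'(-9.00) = 0.00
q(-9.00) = -0.00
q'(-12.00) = 0.00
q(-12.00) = 0.00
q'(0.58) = 6.23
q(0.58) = -1.20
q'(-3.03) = -0.08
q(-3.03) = -0.09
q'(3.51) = 0.02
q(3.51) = -0.03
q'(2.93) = 0.03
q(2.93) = -0.05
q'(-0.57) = -0.13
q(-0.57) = 0.67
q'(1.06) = 0.55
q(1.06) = -0.30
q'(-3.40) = -0.05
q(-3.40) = -0.07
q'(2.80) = 0.03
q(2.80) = -0.05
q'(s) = (4*s + 2)/(-2*s^2 - 2*s + 1)^2 = 2*(2*s + 1)/(2*s^2 + 2*s - 1)^2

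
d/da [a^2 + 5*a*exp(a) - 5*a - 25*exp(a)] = 5*a*exp(a) + 2*a - 20*exp(a) - 5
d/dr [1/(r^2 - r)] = (1 - 2*r)/(r^2*(r - 1)^2)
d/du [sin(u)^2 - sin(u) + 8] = sin(2*u) - cos(u)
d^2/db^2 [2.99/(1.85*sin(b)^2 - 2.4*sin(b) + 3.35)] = (-40.9331*sin(b)^4 + 39.8268*sin(b)^3 + 118.29935*sin(b)^2 - 103.6932*sin(b) - 2.61624999999999)/(1.85*sin(b)^2 - 2.4*sin(b) + 3.35)^3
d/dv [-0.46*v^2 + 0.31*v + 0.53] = 0.31 - 0.92*v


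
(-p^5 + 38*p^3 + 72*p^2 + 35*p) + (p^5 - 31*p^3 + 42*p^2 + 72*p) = 7*p^3 + 114*p^2 + 107*p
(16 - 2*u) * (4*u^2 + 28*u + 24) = -8*u^3 + 8*u^2 + 400*u + 384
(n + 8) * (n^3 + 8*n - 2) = n^4 + 8*n^3 + 8*n^2 + 62*n - 16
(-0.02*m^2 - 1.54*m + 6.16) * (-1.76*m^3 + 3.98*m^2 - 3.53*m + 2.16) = 0.0352*m^5 + 2.6308*m^4 - 16.9002*m^3 + 29.9098*m^2 - 25.0712*m + 13.3056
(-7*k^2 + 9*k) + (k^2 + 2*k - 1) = -6*k^2 + 11*k - 1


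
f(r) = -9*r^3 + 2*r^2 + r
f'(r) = -27*r^2 + 4*r + 1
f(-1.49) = 32.72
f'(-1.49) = -64.90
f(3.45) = -342.32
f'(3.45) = -306.57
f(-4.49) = 850.50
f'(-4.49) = -561.28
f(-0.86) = 6.34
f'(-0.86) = -22.41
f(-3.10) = 284.24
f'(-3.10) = -270.87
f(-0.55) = 1.55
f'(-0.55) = -9.37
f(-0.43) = 0.66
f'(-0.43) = -5.71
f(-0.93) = 8.04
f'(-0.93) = -26.07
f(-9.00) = 6714.00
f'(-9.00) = -2222.00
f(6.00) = -1866.00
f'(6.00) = -947.00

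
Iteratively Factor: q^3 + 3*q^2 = (q + 3)*(q^2) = q*(q + 3)*(q)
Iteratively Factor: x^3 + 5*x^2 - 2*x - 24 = (x - 2)*(x^2 + 7*x + 12) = (x - 2)*(x + 3)*(x + 4)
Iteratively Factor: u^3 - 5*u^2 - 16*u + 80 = (u + 4)*(u^2 - 9*u + 20) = (u - 4)*(u + 4)*(u - 5)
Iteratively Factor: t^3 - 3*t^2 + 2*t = (t - 2)*(t^2 - t) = t*(t - 2)*(t - 1)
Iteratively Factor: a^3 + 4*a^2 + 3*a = (a)*(a^2 + 4*a + 3) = a*(a + 1)*(a + 3)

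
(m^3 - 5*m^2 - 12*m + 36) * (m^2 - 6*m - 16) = m^5 - 11*m^4 + 2*m^3 + 188*m^2 - 24*m - 576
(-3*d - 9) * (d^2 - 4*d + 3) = -3*d^3 + 3*d^2 + 27*d - 27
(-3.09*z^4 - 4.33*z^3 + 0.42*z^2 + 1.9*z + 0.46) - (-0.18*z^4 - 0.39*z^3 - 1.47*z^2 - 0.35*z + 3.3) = -2.91*z^4 - 3.94*z^3 + 1.89*z^2 + 2.25*z - 2.84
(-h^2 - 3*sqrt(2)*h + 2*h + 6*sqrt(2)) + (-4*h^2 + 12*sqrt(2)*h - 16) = -5*h^2 + 2*h + 9*sqrt(2)*h - 16 + 6*sqrt(2)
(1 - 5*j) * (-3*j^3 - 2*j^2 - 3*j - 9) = 15*j^4 + 7*j^3 + 13*j^2 + 42*j - 9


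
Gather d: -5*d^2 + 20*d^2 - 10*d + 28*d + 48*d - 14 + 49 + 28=15*d^2 + 66*d + 63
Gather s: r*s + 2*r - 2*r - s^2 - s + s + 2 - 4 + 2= r*s - s^2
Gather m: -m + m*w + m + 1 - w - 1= m*w - w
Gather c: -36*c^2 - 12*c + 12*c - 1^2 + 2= 1 - 36*c^2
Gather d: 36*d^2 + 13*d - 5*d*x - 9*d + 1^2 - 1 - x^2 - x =36*d^2 + d*(4 - 5*x) - x^2 - x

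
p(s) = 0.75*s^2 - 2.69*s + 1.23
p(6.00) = 12.09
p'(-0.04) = -2.75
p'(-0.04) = -2.75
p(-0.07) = 1.42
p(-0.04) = 1.34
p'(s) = 1.5*s - 2.69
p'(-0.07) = -2.80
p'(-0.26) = -3.08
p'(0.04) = -2.63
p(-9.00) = 86.19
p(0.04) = 1.12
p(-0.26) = 1.98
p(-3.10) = 16.78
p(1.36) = -1.04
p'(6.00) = 6.31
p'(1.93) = 0.20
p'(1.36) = -0.65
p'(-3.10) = -7.34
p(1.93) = -1.17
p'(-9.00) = -16.19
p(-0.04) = 1.34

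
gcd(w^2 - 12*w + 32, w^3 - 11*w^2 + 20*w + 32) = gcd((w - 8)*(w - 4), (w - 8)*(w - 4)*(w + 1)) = w^2 - 12*w + 32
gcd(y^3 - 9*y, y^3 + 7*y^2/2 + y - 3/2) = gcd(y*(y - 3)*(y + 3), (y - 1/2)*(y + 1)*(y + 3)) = y + 3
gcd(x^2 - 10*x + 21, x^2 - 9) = x - 3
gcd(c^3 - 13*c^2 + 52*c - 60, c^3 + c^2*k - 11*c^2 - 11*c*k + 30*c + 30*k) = c^2 - 11*c + 30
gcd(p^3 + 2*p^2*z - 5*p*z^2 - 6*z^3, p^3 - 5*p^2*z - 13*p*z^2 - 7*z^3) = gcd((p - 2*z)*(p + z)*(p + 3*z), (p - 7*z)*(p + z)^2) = p + z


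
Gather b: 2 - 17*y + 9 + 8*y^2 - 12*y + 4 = 8*y^2 - 29*y + 15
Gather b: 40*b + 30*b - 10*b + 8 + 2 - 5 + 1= 60*b + 6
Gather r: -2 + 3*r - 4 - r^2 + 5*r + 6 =-r^2 + 8*r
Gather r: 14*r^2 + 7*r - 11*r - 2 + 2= 14*r^2 - 4*r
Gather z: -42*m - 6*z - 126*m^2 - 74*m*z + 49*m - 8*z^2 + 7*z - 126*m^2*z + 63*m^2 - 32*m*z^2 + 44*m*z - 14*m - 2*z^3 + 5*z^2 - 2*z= -63*m^2 - 7*m - 2*z^3 + z^2*(-32*m - 3) + z*(-126*m^2 - 30*m - 1)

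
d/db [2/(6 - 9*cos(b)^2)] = -8*sin(2*b)/(3*cos(2*b) - 1)^2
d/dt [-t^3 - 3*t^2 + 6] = 3*t*(-t - 2)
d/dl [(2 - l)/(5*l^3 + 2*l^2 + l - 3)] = (-5*l^3 - 2*l^2 - l + (l - 2)*(15*l^2 + 4*l + 1) + 3)/(5*l^3 + 2*l^2 + l - 3)^2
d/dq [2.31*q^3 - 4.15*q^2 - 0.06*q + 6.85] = 6.93*q^2 - 8.3*q - 0.06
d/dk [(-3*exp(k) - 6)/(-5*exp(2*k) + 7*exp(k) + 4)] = 15*(-exp(2*k) - 4*exp(k) + 2)*exp(k)/(25*exp(4*k) - 70*exp(3*k) + 9*exp(2*k) + 56*exp(k) + 16)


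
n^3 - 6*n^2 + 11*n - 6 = (n - 3)*(n - 2)*(n - 1)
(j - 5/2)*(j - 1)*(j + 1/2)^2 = j^4 - 5*j^3/2 - 3*j^2/4 + 13*j/8 + 5/8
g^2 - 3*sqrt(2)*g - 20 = (g - 5*sqrt(2))*(g + 2*sqrt(2))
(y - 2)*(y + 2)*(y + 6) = y^3 + 6*y^2 - 4*y - 24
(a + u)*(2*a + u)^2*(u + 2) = 4*a^3*u + 8*a^3 + 8*a^2*u^2 + 16*a^2*u + 5*a*u^3 + 10*a*u^2 + u^4 + 2*u^3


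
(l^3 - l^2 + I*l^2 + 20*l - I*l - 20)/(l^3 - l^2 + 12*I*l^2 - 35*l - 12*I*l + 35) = (l - 4*I)/(l + 7*I)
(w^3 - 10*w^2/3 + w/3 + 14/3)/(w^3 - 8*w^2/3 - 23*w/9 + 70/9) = 3*(w + 1)/(3*w + 5)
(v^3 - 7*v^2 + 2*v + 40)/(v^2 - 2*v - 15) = (v^2 - 2*v - 8)/(v + 3)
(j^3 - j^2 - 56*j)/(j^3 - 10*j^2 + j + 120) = j*(j + 7)/(j^2 - 2*j - 15)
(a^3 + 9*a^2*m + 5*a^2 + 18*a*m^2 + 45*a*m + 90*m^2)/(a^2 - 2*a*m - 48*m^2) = (a^2 + 3*a*m + 5*a + 15*m)/(a - 8*m)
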